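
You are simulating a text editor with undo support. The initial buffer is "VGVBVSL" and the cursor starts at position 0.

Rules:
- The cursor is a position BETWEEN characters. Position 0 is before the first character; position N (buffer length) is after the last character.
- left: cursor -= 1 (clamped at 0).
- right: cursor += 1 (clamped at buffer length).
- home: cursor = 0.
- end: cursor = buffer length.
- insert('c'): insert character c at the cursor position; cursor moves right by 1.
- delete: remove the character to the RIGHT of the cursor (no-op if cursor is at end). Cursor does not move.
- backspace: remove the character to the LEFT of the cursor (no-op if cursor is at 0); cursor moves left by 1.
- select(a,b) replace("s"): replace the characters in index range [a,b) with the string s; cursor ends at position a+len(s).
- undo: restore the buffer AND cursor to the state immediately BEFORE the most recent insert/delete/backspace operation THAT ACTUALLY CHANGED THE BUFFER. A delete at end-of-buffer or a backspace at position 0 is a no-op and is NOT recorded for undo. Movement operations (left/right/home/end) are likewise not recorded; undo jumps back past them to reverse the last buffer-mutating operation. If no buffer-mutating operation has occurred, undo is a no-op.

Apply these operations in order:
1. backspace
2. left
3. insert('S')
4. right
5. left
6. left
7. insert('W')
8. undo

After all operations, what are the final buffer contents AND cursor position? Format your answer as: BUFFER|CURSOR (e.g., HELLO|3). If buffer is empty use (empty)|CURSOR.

After op 1 (backspace): buf='VGVBVSL' cursor=0
After op 2 (left): buf='VGVBVSL' cursor=0
After op 3 (insert('S')): buf='SVGVBVSL' cursor=1
After op 4 (right): buf='SVGVBVSL' cursor=2
After op 5 (left): buf='SVGVBVSL' cursor=1
After op 6 (left): buf='SVGVBVSL' cursor=0
After op 7 (insert('W')): buf='WSVGVBVSL' cursor=1
After op 8 (undo): buf='SVGVBVSL' cursor=0

Answer: SVGVBVSL|0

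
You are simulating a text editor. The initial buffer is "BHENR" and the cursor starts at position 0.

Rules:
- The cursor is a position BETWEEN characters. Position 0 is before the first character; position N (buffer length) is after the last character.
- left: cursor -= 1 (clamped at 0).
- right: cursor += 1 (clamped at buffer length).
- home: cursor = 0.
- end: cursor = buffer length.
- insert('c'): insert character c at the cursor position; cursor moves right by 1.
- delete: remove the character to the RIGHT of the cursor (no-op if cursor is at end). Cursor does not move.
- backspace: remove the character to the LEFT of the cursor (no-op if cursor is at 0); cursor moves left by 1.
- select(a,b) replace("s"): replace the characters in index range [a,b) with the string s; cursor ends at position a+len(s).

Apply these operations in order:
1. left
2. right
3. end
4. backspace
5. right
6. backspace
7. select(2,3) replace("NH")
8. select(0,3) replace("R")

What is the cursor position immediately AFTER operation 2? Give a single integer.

After op 1 (left): buf='BHENR' cursor=0
After op 2 (right): buf='BHENR' cursor=1

Answer: 1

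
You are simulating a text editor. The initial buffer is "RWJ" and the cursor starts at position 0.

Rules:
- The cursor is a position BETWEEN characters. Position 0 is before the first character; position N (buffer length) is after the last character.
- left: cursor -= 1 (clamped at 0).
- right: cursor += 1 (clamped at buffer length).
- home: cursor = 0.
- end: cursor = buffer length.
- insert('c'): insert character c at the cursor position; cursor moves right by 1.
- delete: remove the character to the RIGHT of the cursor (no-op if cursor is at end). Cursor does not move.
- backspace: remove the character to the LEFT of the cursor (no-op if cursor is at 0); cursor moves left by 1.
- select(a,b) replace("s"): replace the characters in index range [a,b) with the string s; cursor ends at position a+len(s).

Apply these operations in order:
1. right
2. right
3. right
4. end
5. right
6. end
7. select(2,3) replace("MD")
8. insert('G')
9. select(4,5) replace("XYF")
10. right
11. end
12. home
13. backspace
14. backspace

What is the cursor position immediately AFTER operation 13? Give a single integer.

Answer: 0

Derivation:
After op 1 (right): buf='RWJ' cursor=1
After op 2 (right): buf='RWJ' cursor=2
After op 3 (right): buf='RWJ' cursor=3
After op 4 (end): buf='RWJ' cursor=3
After op 5 (right): buf='RWJ' cursor=3
After op 6 (end): buf='RWJ' cursor=3
After op 7 (select(2,3) replace("MD")): buf='RWMD' cursor=4
After op 8 (insert('G')): buf='RWMDG' cursor=5
After op 9 (select(4,5) replace("XYF")): buf='RWMDXYF' cursor=7
After op 10 (right): buf='RWMDXYF' cursor=7
After op 11 (end): buf='RWMDXYF' cursor=7
After op 12 (home): buf='RWMDXYF' cursor=0
After op 13 (backspace): buf='RWMDXYF' cursor=0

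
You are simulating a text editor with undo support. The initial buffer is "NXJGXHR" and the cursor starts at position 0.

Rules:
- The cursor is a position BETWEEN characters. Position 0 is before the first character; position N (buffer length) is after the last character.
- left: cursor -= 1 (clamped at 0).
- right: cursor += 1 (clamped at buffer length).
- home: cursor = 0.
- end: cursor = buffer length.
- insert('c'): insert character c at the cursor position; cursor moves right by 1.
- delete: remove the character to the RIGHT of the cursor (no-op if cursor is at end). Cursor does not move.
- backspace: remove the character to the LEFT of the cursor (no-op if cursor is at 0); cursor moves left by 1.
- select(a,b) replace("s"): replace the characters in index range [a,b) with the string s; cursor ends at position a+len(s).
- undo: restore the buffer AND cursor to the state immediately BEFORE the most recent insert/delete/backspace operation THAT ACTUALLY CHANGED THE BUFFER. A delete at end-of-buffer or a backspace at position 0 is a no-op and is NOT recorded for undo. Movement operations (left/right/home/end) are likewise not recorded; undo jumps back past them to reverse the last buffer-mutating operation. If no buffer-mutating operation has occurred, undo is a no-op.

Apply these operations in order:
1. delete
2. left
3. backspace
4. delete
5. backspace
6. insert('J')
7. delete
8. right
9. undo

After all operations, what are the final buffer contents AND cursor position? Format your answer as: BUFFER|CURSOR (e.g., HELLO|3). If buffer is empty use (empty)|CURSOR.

After op 1 (delete): buf='XJGXHR' cursor=0
After op 2 (left): buf='XJGXHR' cursor=0
After op 3 (backspace): buf='XJGXHR' cursor=0
After op 4 (delete): buf='JGXHR' cursor=0
After op 5 (backspace): buf='JGXHR' cursor=0
After op 6 (insert('J')): buf='JJGXHR' cursor=1
After op 7 (delete): buf='JGXHR' cursor=1
After op 8 (right): buf='JGXHR' cursor=2
After op 9 (undo): buf='JJGXHR' cursor=1

Answer: JJGXHR|1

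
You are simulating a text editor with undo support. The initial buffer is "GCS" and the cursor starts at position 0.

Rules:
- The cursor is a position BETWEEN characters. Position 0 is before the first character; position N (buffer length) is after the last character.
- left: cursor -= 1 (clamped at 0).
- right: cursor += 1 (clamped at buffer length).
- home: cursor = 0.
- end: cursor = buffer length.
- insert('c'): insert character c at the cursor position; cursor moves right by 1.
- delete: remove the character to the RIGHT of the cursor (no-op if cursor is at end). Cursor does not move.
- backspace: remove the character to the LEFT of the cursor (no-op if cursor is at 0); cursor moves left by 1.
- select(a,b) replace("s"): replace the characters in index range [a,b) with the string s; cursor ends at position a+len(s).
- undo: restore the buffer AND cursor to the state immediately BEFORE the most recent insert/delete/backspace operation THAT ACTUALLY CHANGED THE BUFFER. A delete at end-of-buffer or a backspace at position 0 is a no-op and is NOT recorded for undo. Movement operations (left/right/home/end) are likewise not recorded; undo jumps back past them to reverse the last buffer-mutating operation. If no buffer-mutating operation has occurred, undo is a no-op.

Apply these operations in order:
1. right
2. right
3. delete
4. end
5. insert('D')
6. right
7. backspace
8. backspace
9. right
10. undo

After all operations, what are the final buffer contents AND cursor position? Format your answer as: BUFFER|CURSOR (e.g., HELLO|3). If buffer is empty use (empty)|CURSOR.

After op 1 (right): buf='GCS' cursor=1
After op 2 (right): buf='GCS' cursor=2
After op 3 (delete): buf='GC' cursor=2
After op 4 (end): buf='GC' cursor=2
After op 5 (insert('D')): buf='GCD' cursor=3
After op 6 (right): buf='GCD' cursor=3
After op 7 (backspace): buf='GC' cursor=2
After op 8 (backspace): buf='G' cursor=1
After op 9 (right): buf='G' cursor=1
After op 10 (undo): buf='GC' cursor=2

Answer: GC|2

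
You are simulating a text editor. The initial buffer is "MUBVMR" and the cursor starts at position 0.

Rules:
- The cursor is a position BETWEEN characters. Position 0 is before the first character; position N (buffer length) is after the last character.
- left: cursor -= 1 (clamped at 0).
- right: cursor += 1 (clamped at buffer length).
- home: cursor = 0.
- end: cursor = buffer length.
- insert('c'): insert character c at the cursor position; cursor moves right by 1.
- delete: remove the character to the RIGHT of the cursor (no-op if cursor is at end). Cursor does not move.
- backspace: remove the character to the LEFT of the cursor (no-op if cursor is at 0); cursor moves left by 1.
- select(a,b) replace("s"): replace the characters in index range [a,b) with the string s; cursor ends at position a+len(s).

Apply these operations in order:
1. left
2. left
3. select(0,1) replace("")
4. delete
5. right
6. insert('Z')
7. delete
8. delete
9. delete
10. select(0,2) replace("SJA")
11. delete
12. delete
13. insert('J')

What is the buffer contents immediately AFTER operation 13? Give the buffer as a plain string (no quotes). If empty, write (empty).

Answer: SJAJ

Derivation:
After op 1 (left): buf='MUBVMR' cursor=0
After op 2 (left): buf='MUBVMR' cursor=0
After op 3 (select(0,1) replace("")): buf='UBVMR' cursor=0
After op 4 (delete): buf='BVMR' cursor=0
After op 5 (right): buf='BVMR' cursor=1
After op 6 (insert('Z')): buf='BZVMR' cursor=2
After op 7 (delete): buf='BZMR' cursor=2
After op 8 (delete): buf='BZR' cursor=2
After op 9 (delete): buf='BZ' cursor=2
After op 10 (select(0,2) replace("SJA")): buf='SJA' cursor=3
After op 11 (delete): buf='SJA' cursor=3
After op 12 (delete): buf='SJA' cursor=3
After op 13 (insert('J')): buf='SJAJ' cursor=4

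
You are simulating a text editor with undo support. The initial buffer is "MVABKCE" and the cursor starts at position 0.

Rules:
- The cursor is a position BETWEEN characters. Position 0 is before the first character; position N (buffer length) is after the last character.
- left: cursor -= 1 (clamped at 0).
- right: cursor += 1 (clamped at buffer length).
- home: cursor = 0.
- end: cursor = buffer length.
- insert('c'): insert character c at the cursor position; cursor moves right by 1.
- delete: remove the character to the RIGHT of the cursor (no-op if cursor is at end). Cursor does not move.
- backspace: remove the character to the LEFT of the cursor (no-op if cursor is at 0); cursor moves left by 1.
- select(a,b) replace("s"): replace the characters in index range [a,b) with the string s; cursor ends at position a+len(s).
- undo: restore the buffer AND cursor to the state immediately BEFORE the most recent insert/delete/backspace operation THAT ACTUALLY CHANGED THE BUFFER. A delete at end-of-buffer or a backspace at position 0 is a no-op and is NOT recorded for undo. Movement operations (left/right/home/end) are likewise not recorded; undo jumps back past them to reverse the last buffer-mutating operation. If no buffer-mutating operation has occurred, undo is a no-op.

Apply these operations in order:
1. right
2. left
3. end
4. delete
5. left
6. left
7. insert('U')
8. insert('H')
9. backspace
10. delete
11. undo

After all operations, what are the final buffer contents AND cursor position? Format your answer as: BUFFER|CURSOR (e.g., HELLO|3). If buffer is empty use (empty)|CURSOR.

Answer: MVABKUCE|6

Derivation:
After op 1 (right): buf='MVABKCE' cursor=1
After op 2 (left): buf='MVABKCE' cursor=0
After op 3 (end): buf='MVABKCE' cursor=7
After op 4 (delete): buf='MVABKCE' cursor=7
After op 5 (left): buf='MVABKCE' cursor=6
After op 6 (left): buf='MVABKCE' cursor=5
After op 7 (insert('U')): buf='MVABKUCE' cursor=6
After op 8 (insert('H')): buf='MVABKUHCE' cursor=7
After op 9 (backspace): buf='MVABKUCE' cursor=6
After op 10 (delete): buf='MVABKUE' cursor=6
After op 11 (undo): buf='MVABKUCE' cursor=6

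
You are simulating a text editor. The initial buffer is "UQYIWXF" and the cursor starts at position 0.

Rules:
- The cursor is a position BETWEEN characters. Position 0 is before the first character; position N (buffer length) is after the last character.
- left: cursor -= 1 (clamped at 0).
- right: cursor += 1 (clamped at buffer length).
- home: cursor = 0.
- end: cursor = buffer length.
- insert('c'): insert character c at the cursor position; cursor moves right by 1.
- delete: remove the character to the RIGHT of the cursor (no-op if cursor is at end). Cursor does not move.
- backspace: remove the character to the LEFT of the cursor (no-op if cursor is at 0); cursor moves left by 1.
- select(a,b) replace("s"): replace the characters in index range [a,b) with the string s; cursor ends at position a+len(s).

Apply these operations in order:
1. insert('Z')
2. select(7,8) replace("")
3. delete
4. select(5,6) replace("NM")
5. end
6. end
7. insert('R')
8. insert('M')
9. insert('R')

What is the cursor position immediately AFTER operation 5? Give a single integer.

After op 1 (insert('Z')): buf='ZUQYIWXF' cursor=1
After op 2 (select(7,8) replace("")): buf='ZUQYIWX' cursor=7
After op 3 (delete): buf='ZUQYIWX' cursor=7
After op 4 (select(5,6) replace("NM")): buf='ZUQYINMX' cursor=7
After op 5 (end): buf='ZUQYINMX' cursor=8

Answer: 8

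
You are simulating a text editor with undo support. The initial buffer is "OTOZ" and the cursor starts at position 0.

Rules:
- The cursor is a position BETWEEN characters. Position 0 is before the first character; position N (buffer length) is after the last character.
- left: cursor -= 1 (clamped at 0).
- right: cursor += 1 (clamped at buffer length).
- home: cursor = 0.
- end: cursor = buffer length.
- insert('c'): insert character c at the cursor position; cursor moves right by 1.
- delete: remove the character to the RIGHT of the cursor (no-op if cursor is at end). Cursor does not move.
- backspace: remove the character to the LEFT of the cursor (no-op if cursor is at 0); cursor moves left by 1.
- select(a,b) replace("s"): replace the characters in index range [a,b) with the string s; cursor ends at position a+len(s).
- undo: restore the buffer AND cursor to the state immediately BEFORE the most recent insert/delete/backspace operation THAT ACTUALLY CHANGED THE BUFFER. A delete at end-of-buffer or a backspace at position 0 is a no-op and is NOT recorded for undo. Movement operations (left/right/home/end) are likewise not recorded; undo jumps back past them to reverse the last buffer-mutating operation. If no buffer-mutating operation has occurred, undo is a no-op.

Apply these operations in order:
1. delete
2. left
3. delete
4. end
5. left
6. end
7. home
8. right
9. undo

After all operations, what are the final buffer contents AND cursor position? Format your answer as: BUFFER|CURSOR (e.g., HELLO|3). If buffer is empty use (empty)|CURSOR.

After op 1 (delete): buf='TOZ' cursor=0
After op 2 (left): buf='TOZ' cursor=0
After op 3 (delete): buf='OZ' cursor=0
After op 4 (end): buf='OZ' cursor=2
After op 5 (left): buf='OZ' cursor=1
After op 6 (end): buf='OZ' cursor=2
After op 7 (home): buf='OZ' cursor=0
After op 8 (right): buf='OZ' cursor=1
After op 9 (undo): buf='TOZ' cursor=0

Answer: TOZ|0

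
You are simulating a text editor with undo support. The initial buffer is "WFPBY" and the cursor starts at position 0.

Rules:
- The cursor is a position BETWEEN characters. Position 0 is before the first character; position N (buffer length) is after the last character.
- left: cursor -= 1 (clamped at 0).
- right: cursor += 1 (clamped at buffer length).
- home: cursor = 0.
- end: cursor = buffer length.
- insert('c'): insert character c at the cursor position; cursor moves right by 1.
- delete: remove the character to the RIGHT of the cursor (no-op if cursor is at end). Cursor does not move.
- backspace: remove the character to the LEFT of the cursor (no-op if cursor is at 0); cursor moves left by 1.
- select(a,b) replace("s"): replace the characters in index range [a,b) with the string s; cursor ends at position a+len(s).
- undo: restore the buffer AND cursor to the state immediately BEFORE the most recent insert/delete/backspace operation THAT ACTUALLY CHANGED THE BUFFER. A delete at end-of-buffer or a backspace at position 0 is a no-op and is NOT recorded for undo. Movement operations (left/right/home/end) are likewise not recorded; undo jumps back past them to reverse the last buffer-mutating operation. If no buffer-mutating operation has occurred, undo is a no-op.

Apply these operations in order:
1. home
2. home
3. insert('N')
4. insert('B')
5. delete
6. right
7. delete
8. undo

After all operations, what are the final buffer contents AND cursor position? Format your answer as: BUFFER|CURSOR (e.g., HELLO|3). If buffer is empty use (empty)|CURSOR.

After op 1 (home): buf='WFPBY' cursor=0
After op 2 (home): buf='WFPBY' cursor=0
After op 3 (insert('N')): buf='NWFPBY' cursor=1
After op 4 (insert('B')): buf='NBWFPBY' cursor=2
After op 5 (delete): buf='NBFPBY' cursor=2
After op 6 (right): buf='NBFPBY' cursor=3
After op 7 (delete): buf='NBFBY' cursor=3
After op 8 (undo): buf='NBFPBY' cursor=3

Answer: NBFPBY|3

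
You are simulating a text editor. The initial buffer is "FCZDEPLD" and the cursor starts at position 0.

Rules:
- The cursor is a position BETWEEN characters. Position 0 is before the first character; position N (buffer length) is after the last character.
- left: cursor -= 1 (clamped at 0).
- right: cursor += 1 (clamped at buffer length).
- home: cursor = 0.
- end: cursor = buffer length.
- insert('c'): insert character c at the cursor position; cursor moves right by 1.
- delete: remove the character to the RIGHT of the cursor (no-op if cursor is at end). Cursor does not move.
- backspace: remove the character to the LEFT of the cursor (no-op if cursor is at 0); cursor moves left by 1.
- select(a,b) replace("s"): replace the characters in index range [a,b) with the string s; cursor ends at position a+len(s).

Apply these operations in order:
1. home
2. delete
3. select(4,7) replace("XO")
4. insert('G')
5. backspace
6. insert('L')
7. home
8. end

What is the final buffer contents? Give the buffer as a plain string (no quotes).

Answer: CZDEXOL

Derivation:
After op 1 (home): buf='FCZDEPLD' cursor=0
After op 2 (delete): buf='CZDEPLD' cursor=0
After op 3 (select(4,7) replace("XO")): buf='CZDEXO' cursor=6
After op 4 (insert('G')): buf='CZDEXOG' cursor=7
After op 5 (backspace): buf='CZDEXO' cursor=6
After op 6 (insert('L')): buf='CZDEXOL' cursor=7
After op 7 (home): buf='CZDEXOL' cursor=0
After op 8 (end): buf='CZDEXOL' cursor=7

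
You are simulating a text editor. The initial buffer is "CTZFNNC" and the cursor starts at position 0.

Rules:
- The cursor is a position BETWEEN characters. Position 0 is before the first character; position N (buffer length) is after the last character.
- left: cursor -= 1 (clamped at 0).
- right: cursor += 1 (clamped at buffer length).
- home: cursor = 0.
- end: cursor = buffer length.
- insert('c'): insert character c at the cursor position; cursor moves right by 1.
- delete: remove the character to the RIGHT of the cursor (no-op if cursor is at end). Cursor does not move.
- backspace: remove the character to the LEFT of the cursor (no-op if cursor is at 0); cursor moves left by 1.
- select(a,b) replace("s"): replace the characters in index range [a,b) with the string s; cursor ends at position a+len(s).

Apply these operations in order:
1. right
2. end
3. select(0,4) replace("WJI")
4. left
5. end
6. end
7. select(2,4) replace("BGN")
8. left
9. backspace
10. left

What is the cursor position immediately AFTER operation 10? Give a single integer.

Answer: 2

Derivation:
After op 1 (right): buf='CTZFNNC' cursor=1
After op 2 (end): buf='CTZFNNC' cursor=7
After op 3 (select(0,4) replace("WJI")): buf='WJINNC' cursor=3
After op 4 (left): buf='WJINNC' cursor=2
After op 5 (end): buf='WJINNC' cursor=6
After op 6 (end): buf='WJINNC' cursor=6
After op 7 (select(2,4) replace("BGN")): buf='WJBGNNC' cursor=5
After op 8 (left): buf='WJBGNNC' cursor=4
After op 9 (backspace): buf='WJBNNC' cursor=3
After op 10 (left): buf='WJBNNC' cursor=2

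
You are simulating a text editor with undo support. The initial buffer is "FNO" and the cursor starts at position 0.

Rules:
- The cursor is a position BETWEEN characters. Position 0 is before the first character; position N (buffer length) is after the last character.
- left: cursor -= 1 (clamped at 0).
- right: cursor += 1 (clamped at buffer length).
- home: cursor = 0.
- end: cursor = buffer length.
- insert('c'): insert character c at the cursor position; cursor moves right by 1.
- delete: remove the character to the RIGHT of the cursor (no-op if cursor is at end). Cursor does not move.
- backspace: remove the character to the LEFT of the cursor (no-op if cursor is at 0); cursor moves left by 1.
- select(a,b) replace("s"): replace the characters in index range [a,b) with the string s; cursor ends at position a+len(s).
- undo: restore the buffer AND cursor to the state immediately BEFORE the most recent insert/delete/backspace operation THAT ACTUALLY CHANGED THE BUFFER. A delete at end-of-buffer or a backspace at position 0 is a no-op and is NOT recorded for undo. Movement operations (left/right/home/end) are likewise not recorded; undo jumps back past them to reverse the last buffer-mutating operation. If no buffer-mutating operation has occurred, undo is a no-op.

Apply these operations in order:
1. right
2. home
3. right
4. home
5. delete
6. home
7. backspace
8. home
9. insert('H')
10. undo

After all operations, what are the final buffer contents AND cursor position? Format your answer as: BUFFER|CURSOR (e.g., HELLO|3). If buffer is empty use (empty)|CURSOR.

Answer: NO|0

Derivation:
After op 1 (right): buf='FNO' cursor=1
After op 2 (home): buf='FNO' cursor=0
After op 3 (right): buf='FNO' cursor=1
After op 4 (home): buf='FNO' cursor=0
After op 5 (delete): buf='NO' cursor=0
After op 6 (home): buf='NO' cursor=0
After op 7 (backspace): buf='NO' cursor=0
After op 8 (home): buf='NO' cursor=0
After op 9 (insert('H')): buf='HNO' cursor=1
After op 10 (undo): buf='NO' cursor=0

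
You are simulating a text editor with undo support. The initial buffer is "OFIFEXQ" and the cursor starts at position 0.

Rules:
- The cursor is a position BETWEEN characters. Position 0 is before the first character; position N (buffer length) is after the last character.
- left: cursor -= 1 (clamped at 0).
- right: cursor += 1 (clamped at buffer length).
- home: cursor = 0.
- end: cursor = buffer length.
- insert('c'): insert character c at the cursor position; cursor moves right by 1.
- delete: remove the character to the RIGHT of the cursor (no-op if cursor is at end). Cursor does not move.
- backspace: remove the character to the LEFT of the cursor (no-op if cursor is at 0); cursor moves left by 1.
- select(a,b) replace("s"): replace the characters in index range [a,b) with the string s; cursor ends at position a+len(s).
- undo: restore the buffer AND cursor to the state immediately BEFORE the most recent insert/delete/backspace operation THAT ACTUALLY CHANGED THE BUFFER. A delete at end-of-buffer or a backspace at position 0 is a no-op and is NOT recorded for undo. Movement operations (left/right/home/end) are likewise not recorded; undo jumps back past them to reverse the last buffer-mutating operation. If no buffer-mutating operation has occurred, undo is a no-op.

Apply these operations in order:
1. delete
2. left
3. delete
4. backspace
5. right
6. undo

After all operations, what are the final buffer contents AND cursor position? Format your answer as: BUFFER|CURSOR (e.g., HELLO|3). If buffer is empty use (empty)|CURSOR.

Answer: FIFEXQ|0

Derivation:
After op 1 (delete): buf='FIFEXQ' cursor=0
After op 2 (left): buf='FIFEXQ' cursor=0
After op 3 (delete): buf='IFEXQ' cursor=0
After op 4 (backspace): buf='IFEXQ' cursor=0
After op 5 (right): buf='IFEXQ' cursor=1
After op 6 (undo): buf='FIFEXQ' cursor=0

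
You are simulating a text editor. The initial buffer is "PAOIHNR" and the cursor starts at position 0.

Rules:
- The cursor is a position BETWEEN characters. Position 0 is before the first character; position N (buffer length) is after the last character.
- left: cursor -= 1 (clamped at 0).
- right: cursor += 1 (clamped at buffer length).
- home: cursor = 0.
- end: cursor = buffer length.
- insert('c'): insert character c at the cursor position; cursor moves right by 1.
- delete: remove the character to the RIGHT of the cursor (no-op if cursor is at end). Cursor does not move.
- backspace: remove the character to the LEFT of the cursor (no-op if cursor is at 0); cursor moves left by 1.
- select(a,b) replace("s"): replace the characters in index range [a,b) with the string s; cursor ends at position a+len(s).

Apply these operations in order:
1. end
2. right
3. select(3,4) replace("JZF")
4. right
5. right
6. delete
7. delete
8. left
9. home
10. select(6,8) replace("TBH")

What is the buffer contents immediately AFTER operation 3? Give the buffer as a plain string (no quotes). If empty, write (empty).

Answer: PAOJZFHNR

Derivation:
After op 1 (end): buf='PAOIHNR' cursor=7
After op 2 (right): buf='PAOIHNR' cursor=7
After op 3 (select(3,4) replace("JZF")): buf='PAOJZFHNR' cursor=6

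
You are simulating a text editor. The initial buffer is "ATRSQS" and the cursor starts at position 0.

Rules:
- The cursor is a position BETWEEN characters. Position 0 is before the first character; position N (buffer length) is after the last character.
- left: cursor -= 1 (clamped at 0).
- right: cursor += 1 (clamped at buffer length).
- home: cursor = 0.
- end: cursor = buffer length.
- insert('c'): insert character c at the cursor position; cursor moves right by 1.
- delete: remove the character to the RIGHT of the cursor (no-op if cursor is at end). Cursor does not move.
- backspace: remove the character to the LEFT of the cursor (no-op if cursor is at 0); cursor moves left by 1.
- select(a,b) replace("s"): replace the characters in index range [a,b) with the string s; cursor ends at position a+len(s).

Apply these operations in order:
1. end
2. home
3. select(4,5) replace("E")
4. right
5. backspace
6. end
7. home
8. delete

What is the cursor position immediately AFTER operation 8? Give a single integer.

After op 1 (end): buf='ATRSQS' cursor=6
After op 2 (home): buf='ATRSQS' cursor=0
After op 3 (select(4,5) replace("E")): buf='ATRSES' cursor=5
After op 4 (right): buf='ATRSES' cursor=6
After op 5 (backspace): buf='ATRSE' cursor=5
After op 6 (end): buf='ATRSE' cursor=5
After op 7 (home): buf='ATRSE' cursor=0
After op 8 (delete): buf='TRSE' cursor=0

Answer: 0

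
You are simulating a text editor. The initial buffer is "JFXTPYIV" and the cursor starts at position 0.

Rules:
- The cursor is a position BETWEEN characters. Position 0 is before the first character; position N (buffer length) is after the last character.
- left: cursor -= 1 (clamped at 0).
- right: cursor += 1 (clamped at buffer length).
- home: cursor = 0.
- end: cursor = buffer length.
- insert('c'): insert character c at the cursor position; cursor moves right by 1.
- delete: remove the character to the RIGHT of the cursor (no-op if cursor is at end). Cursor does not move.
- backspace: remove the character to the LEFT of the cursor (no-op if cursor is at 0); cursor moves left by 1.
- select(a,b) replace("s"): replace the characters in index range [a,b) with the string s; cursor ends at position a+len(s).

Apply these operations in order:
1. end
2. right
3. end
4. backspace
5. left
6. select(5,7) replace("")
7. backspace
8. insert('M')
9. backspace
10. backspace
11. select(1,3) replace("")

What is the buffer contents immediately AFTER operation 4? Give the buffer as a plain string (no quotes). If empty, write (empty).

Answer: JFXTPYI

Derivation:
After op 1 (end): buf='JFXTPYIV' cursor=8
After op 2 (right): buf='JFXTPYIV' cursor=8
After op 3 (end): buf='JFXTPYIV' cursor=8
After op 4 (backspace): buf='JFXTPYI' cursor=7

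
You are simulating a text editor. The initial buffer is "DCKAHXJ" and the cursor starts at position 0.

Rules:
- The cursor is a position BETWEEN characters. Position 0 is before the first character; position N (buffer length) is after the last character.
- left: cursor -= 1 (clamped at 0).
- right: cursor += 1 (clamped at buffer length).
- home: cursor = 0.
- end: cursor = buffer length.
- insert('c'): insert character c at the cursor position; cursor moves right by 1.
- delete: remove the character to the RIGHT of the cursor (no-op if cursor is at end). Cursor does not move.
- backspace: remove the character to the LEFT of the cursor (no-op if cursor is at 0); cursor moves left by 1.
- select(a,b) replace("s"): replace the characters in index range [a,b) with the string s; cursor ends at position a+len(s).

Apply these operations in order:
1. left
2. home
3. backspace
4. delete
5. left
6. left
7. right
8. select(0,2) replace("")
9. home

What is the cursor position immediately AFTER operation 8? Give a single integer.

After op 1 (left): buf='DCKAHXJ' cursor=0
After op 2 (home): buf='DCKAHXJ' cursor=0
After op 3 (backspace): buf='DCKAHXJ' cursor=0
After op 4 (delete): buf='CKAHXJ' cursor=0
After op 5 (left): buf='CKAHXJ' cursor=0
After op 6 (left): buf='CKAHXJ' cursor=0
After op 7 (right): buf='CKAHXJ' cursor=1
After op 8 (select(0,2) replace("")): buf='AHXJ' cursor=0

Answer: 0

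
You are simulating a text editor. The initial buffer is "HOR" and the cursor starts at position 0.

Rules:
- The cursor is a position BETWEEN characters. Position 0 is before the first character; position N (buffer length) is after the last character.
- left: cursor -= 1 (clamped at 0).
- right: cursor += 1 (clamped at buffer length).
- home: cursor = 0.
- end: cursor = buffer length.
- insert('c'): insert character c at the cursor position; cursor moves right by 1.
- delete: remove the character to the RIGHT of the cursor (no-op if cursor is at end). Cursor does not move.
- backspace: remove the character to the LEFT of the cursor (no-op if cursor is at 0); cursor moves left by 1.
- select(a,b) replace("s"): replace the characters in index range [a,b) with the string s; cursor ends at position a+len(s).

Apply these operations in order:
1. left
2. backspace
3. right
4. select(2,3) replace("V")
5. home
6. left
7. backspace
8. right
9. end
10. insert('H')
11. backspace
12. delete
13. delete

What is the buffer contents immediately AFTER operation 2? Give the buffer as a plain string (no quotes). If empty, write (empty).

After op 1 (left): buf='HOR' cursor=0
After op 2 (backspace): buf='HOR' cursor=0

Answer: HOR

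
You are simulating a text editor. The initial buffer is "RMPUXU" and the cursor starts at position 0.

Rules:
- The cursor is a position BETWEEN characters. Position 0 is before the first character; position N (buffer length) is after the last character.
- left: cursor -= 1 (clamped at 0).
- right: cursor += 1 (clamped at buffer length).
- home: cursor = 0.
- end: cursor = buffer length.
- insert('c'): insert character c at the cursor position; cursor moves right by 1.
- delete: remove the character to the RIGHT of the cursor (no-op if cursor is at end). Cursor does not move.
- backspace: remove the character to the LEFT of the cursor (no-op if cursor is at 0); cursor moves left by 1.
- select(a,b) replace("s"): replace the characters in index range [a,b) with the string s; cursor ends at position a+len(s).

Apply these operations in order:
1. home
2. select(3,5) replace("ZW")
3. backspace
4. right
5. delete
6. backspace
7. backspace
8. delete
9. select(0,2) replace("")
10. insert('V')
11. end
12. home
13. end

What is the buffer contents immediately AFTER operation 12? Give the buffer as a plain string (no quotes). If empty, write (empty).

After op 1 (home): buf='RMPUXU' cursor=0
After op 2 (select(3,5) replace("ZW")): buf='RMPZWU' cursor=5
After op 3 (backspace): buf='RMPZU' cursor=4
After op 4 (right): buf='RMPZU' cursor=5
After op 5 (delete): buf='RMPZU' cursor=5
After op 6 (backspace): buf='RMPZ' cursor=4
After op 7 (backspace): buf='RMP' cursor=3
After op 8 (delete): buf='RMP' cursor=3
After op 9 (select(0,2) replace("")): buf='P' cursor=0
After op 10 (insert('V')): buf='VP' cursor=1
After op 11 (end): buf='VP' cursor=2
After op 12 (home): buf='VP' cursor=0

Answer: VP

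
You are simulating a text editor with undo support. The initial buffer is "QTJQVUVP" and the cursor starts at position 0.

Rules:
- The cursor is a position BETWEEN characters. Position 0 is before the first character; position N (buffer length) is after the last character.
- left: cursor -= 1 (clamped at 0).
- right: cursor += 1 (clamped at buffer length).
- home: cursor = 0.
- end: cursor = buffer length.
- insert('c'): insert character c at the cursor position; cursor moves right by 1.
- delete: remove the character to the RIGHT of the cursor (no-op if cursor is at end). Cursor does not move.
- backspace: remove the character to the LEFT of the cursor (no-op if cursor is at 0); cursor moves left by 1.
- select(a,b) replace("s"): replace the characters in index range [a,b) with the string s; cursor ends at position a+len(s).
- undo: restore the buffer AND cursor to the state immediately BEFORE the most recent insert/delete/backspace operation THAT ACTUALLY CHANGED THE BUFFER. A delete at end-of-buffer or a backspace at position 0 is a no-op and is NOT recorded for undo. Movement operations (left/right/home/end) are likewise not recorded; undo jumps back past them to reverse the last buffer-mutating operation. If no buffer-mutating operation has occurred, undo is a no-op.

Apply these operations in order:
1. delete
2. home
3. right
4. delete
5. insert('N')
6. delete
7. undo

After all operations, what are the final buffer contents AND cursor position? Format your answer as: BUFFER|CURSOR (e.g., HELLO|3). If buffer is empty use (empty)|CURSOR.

Answer: TNQVUVP|2

Derivation:
After op 1 (delete): buf='TJQVUVP' cursor=0
After op 2 (home): buf='TJQVUVP' cursor=0
After op 3 (right): buf='TJQVUVP' cursor=1
After op 4 (delete): buf='TQVUVP' cursor=1
After op 5 (insert('N')): buf='TNQVUVP' cursor=2
After op 6 (delete): buf='TNVUVP' cursor=2
After op 7 (undo): buf='TNQVUVP' cursor=2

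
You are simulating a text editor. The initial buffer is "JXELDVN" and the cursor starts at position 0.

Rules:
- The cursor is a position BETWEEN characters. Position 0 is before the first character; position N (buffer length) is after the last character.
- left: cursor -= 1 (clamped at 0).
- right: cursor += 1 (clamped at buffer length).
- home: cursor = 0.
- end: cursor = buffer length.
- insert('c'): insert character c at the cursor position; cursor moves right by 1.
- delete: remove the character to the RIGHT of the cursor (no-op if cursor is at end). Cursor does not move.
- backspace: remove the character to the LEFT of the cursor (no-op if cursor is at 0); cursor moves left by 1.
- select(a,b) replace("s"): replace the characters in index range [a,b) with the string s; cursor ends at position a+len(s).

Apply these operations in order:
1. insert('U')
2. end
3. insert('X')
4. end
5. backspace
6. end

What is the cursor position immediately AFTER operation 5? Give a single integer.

Answer: 8

Derivation:
After op 1 (insert('U')): buf='UJXELDVN' cursor=1
After op 2 (end): buf='UJXELDVN' cursor=8
After op 3 (insert('X')): buf='UJXELDVNX' cursor=9
After op 4 (end): buf='UJXELDVNX' cursor=9
After op 5 (backspace): buf='UJXELDVN' cursor=8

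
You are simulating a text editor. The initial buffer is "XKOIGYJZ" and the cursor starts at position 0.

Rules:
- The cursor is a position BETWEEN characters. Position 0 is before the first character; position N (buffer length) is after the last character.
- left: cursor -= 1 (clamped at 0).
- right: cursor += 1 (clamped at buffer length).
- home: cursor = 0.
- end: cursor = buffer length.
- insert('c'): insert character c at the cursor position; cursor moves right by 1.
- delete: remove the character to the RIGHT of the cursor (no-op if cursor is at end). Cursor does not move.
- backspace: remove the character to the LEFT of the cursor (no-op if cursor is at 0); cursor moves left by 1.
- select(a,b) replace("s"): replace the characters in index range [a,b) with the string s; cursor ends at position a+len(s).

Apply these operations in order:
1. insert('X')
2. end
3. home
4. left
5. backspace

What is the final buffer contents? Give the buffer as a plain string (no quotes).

Answer: XXKOIGYJZ

Derivation:
After op 1 (insert('X')): buf='XXKOIGYJZ' cursor=1
After op 2 (end): buf='XXKOIGYJZ' cursor=9
After op 3 (home): buf='XXKOIGYJZ' cursor=0
After op 4 (left): buf='XXKOIGYJZ' cursor=0
After op 5 (backspace): buf='XXKOIGYJZ' cursor=0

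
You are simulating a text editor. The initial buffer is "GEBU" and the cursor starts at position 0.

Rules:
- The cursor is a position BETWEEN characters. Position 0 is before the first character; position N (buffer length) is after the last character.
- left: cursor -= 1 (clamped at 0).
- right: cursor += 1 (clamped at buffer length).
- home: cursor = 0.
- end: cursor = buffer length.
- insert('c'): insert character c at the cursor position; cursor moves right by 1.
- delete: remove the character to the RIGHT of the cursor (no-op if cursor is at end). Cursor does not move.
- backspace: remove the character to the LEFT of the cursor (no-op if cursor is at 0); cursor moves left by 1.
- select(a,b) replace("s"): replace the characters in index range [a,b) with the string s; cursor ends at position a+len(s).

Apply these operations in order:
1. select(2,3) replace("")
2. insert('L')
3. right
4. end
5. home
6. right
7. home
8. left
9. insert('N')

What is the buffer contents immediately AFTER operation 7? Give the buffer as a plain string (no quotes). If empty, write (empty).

After op 1 (select(2,3) replace("")): buf='GEU' cursor=2
After op 2 (insert('L')): buf='GELU' cursor=3
After op 3 (right): buf='GELU' cursor=4
After op 4 (end): buf='GELU' cursor=4
After op 5 (home): buf='GELU' cursor=0
After op 6 (right): buf='GELU' cursor=1
After op 7 (home): buf='GELU' cursor=0

Answer: GELU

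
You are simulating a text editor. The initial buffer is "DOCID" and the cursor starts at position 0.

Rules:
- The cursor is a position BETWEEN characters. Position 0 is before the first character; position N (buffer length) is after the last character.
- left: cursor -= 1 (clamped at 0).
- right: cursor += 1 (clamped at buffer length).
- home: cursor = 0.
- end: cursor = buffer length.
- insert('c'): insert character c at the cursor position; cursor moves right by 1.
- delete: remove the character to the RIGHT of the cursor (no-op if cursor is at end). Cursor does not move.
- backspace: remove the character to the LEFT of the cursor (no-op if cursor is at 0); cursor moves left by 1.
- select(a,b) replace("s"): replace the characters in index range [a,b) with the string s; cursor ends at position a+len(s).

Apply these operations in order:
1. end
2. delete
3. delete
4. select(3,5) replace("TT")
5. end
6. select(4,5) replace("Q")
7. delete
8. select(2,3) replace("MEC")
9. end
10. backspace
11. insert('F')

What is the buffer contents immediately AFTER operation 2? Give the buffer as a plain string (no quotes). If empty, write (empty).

Answer: DOCID

Derivation:
After op 1 (end): buf='DOCID' cursor=5
After op 2 (delete): buf='DOCID' cursor=5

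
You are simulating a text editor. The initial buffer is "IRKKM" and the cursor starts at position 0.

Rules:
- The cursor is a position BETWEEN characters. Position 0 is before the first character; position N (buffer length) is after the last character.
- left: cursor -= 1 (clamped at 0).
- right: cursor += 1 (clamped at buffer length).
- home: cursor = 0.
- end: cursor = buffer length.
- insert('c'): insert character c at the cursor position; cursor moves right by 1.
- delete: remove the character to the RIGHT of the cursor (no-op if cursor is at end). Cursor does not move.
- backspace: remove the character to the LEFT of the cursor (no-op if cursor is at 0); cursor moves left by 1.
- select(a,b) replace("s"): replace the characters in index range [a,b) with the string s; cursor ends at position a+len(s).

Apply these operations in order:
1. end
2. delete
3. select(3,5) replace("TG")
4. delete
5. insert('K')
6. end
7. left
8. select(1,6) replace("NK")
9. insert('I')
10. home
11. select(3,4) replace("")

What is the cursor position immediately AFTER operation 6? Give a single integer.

Answer: 6

Derivation:
After op 1 (end): buf='IRKKM' cursor=5
After op 2 (delete): buf='IRKKM' cursor=5
After op 3 (select(3,5) replace("TG")): buf='IRKTG' cursor=5
After op 4 (delete): buf='IRKTG' cursor=5
After op 5 (insert('K')): buf='IRKTGK' cursor=6
After op 6 (end): buf='IRKTGK' cursor=6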